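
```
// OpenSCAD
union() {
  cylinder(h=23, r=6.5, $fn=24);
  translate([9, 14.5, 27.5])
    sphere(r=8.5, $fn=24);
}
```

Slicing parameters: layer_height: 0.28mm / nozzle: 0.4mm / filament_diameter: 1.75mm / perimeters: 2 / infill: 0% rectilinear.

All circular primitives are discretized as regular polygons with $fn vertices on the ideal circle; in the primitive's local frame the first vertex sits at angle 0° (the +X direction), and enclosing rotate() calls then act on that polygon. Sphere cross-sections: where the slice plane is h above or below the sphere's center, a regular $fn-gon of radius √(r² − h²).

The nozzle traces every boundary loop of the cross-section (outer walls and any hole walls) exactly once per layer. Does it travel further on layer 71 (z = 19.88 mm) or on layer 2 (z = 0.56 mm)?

layer 71 (z = 19.88 mm)

Layer 71 (z = 19.88): the r=6.5 cylinder contributes a regular 24-gon of circumradius 6.5 (perimeter = 2·24·6.500·sin(180°/24) = 40.72 mm); the r=8.5 sphere at (9, 14.5) contributes a regular 24-gon of circumradius √(8.5²−7.62²) = 3.766 (perimeter = 2·24·3.766·sin(180°/24) = 23.60 mm); Combining (union): the 2 present regions are separate (no shared area or edge), so areas and boundary lengths simply add and each stays a separate island — boundary = 64.32 mm. So its perimeter = 64.32 mm. Layer 2 (z = 0.56): the cylinder: section is a regular 24-gon, circumradius r=6.5 (perimeter = 2·24·6.500·sin(180°/24) = 40.72 mm); the sphere at (9, 14.5) is not intersected at this z (|z−center|=26.940 > r=8.5); Taking the union: only the r=6.5 cylinder is present, so the union is just that shape — boundary = 40.72 mm. So its perimeter = 40.72 mm. Layer 71 is larger (64.32 vs 40.72 mm).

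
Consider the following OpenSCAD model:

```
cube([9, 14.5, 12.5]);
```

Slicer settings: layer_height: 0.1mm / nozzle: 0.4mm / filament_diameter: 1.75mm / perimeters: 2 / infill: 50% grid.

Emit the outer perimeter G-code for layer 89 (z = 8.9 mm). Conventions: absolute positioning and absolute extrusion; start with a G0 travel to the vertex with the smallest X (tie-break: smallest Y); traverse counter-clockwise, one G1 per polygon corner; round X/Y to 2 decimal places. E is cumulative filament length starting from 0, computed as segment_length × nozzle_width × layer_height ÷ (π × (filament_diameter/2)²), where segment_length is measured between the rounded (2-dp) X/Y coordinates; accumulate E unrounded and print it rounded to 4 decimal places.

G0 X0.00 Y0.00 Z8.90
G1 X9.00 Y0.00 E0.1497
G1 X9.00 Y14.50 E0.3908
G1 X0.00 Y14.50 E0.5405
G1 X0.00 Y0.00 E0.7816

At z = 8.9 mm: the cube (footprint 9×14.5) is included at this height. The outline is a single polygon with 4 vertices. Extrusion per mm of travel: 0.4 × 0.1 / (π × 0.875²) = 0.016630. Accumulating E over each segment gives final E = 0.7816.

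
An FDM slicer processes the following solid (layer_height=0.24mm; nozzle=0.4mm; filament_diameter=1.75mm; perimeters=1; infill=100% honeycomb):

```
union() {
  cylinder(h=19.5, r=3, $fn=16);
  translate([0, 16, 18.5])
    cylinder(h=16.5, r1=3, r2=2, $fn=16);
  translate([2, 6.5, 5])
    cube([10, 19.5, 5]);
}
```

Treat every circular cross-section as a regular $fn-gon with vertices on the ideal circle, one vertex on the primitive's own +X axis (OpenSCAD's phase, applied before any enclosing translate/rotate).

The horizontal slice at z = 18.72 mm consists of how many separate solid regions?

2

At z = 18.72 mm: the cylinder: section is a regular 16-gon, circumradius r=3; the cone at (0, 16) (r1=3→r2=2) has section circumradius 2.987 here — a regular 16-gon; the cube at (2, 6.5) does not reach this height (z outside [5, 10]); Merging all regions: the 2 present regions are separate (no shared area or edge), so areas and boundary lengths simply add and each stays a separate island — 2 connected regions. The result has 2 disconnected regions.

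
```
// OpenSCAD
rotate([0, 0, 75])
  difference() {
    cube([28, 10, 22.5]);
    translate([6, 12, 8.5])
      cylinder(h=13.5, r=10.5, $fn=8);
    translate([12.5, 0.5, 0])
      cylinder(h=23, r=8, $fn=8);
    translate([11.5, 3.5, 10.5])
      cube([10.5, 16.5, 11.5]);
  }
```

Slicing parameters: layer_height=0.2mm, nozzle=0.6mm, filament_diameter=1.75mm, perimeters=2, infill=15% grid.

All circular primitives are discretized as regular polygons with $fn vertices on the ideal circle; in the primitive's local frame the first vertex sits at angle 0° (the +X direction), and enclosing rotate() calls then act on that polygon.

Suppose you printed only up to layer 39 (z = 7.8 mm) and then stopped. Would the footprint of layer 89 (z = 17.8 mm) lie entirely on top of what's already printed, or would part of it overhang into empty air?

Compare the two slices. At z = 7.8: the cube is present — its section is the full 28×10 rectangle (area 280.00 mm²); the cylinder at (6, 12) is absent (z outside [8.5, 22]); the r=8 cylinder at (12.5, 0.5) gives a regular 8-gon of circumradius 8 (constant along its height) (area = (8/2)·8.000²·sin(360°/8) = 181.02 mm²); the cube at (11.5, 3.5) is absent (z outside [10.5, 22]); Taking the first minus the rest: starting from the 28×10 cube (280.00 mm²), the r=8 cylinder at (12.5, 0.5) partially overlaps it — only the 98.41 mm² overlap (of its 181.02 mm²) is removed, clipping the outline — area = 181.59 mm²; (rotated 75° about Z; rotation is an isometry so areas/perimeters/island counts are preserved). At z = 17.8: the cube (footprint 28×10) is included at this height (area 280.00 mm²); the r=10.5 cylinder at (6, 12) contributes a regular 8-gon of circumradius 10.5 (area = (8/2)·10.500²·sin(360°/8) = 311.83 mm²); the cylinder at (12.5, 0.5): section is a regular 8-gon, circumradius r=8 (area = (8/2)·8.000²·sin(360°/8) = 181.02 mm²); the cube at (11.5, 3.5) (footprint 10.5×16.5) is included at this height (area 173.25 mm²); After the difference (first − rest): starting from the 28×10 cube (280.00 mm²), the r=10.5 cylinder at (6, 12) partially overlaps it — only the 101.33 mm² overlap (of its 311.83 mm²) is removed, clipping the outline; the r=8 cylinder at (12.5, 0.5) partially overlaps it — only the 64.06 mm² overlap (of its 181.02 mm²) is removed, clipping the outline; the 10.5×16.5 cube at (11.5, 3.5) partially overlaps it — only the 33.19 mm² overlap (of its 173.25 mm²) is removed, clipping the outline — area = 81.42 mm²; (whole slice rotated 75° about Z — lengths, areas and connectivity unchanged). Checking containment: the cross-section at z = 17.8 is a subset of the cross-section at z = 7.8.

entirely on top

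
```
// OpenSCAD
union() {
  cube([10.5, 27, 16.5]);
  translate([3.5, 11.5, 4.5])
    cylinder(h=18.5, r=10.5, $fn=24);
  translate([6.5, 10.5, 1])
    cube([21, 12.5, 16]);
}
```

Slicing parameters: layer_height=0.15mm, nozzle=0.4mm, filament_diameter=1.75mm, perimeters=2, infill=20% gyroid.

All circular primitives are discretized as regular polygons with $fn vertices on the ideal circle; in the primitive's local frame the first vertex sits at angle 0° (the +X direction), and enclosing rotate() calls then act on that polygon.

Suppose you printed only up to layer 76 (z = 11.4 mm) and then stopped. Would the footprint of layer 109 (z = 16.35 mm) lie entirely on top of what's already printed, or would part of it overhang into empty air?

Compare the two slices. At z = 11.4: the cube (footprint 10.5×27) is included at this height (area 283.50 mm²); the cylinder at (3.5, 11.5): section is a regular 24-gon, circumradius r=10.5 (area = (24/2)·10.500²·sin(360°/24) = 342.42 mm²); the 21×12.5 cube at (6.5, 10.5) contributes its full rectangle (area 262.50 mm²); Combining (union): the regions partially overlap — summed areas 888.42 mm² minus the doubly-counted overlap 277.90 mm² gives 610.52 mm² — area = 610.52 mm². At z = 16.35: the cube (footprint 10.5×27) is included at this height (area 283.50 mm²); the cylinder at (3.5, 11.5): section is a regular 24-gon, circumradius r=10.5 (area = (24/2)·10.500²·sin(360°/24) = 342.42 mm²); the 21×12.5 cube at (6.5, 10.5) contributes its full rectangle (area 262.50 mm²); Taking the union: the regions partially overlap — summed areas 888.42 mm² minus the doubly-counted overlap 277.90 mm² gives 610.52 mm² — area = 610.52 mm². Checking containment: the cross-section at z = 16.35 is a subset of the cross-section at z = 11.4.

entirely on top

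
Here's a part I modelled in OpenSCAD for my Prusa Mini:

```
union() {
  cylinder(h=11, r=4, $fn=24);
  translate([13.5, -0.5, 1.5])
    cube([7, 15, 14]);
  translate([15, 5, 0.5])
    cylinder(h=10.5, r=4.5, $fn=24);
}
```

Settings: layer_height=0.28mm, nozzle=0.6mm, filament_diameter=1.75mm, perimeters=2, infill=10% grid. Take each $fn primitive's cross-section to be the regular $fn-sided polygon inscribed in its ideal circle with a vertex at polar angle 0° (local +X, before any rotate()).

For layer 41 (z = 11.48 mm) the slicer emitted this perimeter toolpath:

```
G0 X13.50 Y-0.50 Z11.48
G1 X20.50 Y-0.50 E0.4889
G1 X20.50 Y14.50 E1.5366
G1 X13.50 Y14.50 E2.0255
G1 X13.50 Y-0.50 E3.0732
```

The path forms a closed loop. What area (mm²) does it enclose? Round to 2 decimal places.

105.00 mm²

Apply the shoelace formula to the sequence of (X, Y) vertices; enclosed area = 105.00 mm².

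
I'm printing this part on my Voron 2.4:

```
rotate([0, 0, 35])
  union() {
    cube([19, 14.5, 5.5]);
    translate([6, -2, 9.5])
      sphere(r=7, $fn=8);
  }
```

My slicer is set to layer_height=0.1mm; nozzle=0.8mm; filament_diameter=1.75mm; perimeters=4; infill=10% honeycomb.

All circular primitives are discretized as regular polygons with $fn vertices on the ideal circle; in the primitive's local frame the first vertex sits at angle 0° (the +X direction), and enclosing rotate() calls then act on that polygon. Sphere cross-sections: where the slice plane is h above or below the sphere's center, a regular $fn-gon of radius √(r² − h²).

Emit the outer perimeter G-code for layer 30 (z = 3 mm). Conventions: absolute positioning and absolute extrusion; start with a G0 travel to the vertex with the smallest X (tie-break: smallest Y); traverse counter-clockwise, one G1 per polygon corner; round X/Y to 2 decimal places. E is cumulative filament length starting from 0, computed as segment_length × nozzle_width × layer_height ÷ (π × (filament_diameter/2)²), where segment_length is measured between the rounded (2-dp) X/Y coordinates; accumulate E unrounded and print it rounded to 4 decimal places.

G0 X-8.32 Y11.88 Z3.00
G1 X0.00 Y0.00 E0.4824
G1 X3.73 Y2.61 E0.6338
G1 X3.50 Y2.25 E0.6480
G1 X3.93 Y0.31 E0.7141
G1 X5.61 Y-0.76 E0.7804
G1 X7.55 Y-0.33 E0.8464
G1 X8.62 Y1.35 E0.9127
G1 X8.19 Y3.29 E0.9788
G1 X6.51 Y4.36 E1.0450
G1 X6.10 Y4.27 E1.0590
G1 X15.56 Y10.90 E1.4432
G1 X7.25 Y22.78 E1.9254
G1 X-8.32 Y11.88 E2.5576

At z = 3 mm: the cube is present — its section is the full 19×14.5 rectangle; the r=7 sphere at (6, -2) slices to a regular 8-gon of circumradius 2.598 (√(r²−h²) with h=6.5 from center); Combining (union): the regions partially overlap (shared area 0.86 mm²), so overlapping operands fuse into one piece — 1 connected region; (rotated 35° about Z; rotation is an isometry so areas/perimeters/island counts are preserved). The outline is a single polygon with 13 vertices. Extrusion per mm of travel: 0.8 × 0.1 / (π × 0.875²) = 0.033260. Accumulating E over each segment gives final E = 2.5576.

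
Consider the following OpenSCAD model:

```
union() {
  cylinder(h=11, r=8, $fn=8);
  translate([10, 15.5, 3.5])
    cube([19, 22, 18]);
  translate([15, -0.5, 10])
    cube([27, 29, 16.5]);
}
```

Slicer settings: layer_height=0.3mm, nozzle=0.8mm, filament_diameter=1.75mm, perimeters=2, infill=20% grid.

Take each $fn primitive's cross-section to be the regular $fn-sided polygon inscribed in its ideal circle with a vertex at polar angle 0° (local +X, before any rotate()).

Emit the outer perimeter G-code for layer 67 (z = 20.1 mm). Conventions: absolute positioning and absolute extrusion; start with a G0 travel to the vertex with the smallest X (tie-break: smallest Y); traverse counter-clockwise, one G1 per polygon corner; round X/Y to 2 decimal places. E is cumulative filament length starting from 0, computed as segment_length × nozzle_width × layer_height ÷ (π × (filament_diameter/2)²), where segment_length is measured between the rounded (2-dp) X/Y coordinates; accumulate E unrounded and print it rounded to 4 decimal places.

G0 X10.00 Y15.50 Z20.10
G1 X15.00 Y15.50 E0.4989
G1 X15.00 Y-0.50 E2.0954
G1 X42.00 Y-0.50 E4.7895
G1 X42.00 Y28.50 E7.6831
G1 X29.00 Y28.50 E8.9802
G1 X29.00 Y37.50 E9.8783
G1 X10.00 Y37.50 E11.7741
G1 X10.00 Y15.50 E13.9693

At z = 20.1 mm: the cylinder is absent (z outside [0, 11]); the cube at (10, 15.5) is present — its section is the full 19×22 rectangle; the cube at (15, -0.5) (footprint 27×29) is included at this height; Merging all regions: the regions partially overlap (shared area 182.00 mm²), so overlapping operands fuse into one piece — 1 connected region. The outline is a single polygon with 8 vertices. Extrusion per mm of travel: 0.8 × 0.3 / (π × 0.875²) = 0.099780. Accumulating E over each segment gives final E = 13.9693.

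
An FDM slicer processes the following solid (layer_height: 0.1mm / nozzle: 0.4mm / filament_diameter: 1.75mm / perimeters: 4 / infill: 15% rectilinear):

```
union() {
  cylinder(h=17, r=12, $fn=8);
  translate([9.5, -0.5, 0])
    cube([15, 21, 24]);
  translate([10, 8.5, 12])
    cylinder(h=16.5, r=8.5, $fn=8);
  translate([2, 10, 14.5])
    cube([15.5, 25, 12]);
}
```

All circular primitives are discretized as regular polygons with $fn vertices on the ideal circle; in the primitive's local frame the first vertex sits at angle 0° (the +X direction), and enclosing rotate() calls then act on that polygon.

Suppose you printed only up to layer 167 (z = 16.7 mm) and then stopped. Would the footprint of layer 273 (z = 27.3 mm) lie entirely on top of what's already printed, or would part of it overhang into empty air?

entirely on top

Compare the two slices. At z = 16.7: the r=12 cylinder gives a regular 8-gon of circumradius 12 (constant along its height) (area = (8/2)·12.000²·sin(360°/8) = 407.29 mm²); the cube at (9.5, -0.5) (footprint 15×21) is included at this height (area 315.00 mm²); the cylinder at (10, 8.5): section is a regular 8-gon, circumradius r=8.5 (area = (8/2)·8.500²·sin(360°/8) = 204.35 mm²); the 15.5×25 cube at (2, 10) contributes its full rectangle (area 387.50 mm²); Combining (union): the regions partially overlap — summed areas 1314.15 mm² minus the doubly-counted overlap 293.20 mm² gives 1020.94 mm² — area = 1020.94 mm². At z = 27.3: the cylinder is not intersected at this z (z outside [0, 17]); the cube at (9.5, -0.5) does not reach this height (z outside [0, 24]); the cylinder at (10, 8.5): section is a regular 8-gon, circumradius r=8.5 (area = (8/2)·8.500²·sin(360°/8) = 204.35 mm²); the cube at (2, 10) does not reach this height (z outside [14.5, 26.5]); Combining (union): only the r=8.5 cylinder at (10, 8.5) is present, so the union is just that shape — area = 204.35 mm². Checking containment: the cross-section at z = 27.3 is a subset of the cross-section at z = 16.7.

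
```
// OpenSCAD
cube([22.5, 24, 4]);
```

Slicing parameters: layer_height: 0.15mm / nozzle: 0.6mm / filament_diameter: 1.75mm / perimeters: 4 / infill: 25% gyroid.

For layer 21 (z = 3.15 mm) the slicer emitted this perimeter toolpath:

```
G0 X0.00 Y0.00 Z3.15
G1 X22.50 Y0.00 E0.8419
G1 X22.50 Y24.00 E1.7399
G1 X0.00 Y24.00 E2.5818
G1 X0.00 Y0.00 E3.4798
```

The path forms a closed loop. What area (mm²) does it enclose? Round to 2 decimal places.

540.00 mm²

Apply the shoelace formula to the sequence of (X, Y) vertices; enclosed area = 540.00 mm².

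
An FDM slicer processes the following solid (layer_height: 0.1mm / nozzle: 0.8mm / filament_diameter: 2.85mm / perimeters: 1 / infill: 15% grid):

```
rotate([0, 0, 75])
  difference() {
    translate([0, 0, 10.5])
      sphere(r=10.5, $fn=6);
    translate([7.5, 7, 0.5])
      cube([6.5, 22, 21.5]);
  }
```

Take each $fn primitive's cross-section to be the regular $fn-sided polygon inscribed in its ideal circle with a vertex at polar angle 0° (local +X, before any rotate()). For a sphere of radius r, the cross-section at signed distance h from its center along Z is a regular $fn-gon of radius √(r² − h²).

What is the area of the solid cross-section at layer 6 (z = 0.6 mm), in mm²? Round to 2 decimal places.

31.80 mm²

At z = 0.6 mm: the sphere: section is a regular 6-gon, circumradius = √(r²−h²) = √(10.5²−9.9²) = 3.499 (area = (6/2)·3.499²·sin(360°/6) = 31.80 mm²); the cube at (7.5, 7) is present — its section is the full 6.5×22 rectangle (area 143.00 mm²); Taking the first minus the rest: starting from the r=10.5 sphere (31.80 mm²), the 6.5×22 cube at (7.5, 7) misses the remaining region (no effect) — area = 31.80 mm²; (whole slice rotated 75° about Z — lengths, areas and connectivity unchanged). Overall, the cross-section is a single solid region. Net area = 31.80 mm².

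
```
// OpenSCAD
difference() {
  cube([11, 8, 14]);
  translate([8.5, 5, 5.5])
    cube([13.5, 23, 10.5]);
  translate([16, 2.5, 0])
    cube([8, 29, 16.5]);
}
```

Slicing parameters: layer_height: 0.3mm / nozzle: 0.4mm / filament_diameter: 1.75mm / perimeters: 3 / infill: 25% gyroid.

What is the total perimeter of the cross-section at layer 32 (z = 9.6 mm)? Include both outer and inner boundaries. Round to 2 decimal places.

38.00 mm

At z = 9.6 mm: the cube is present — its section is the full 11×8 rectangle (perimeter 38.00 mm); the cube at (8.5, 5) is present — its section is the full 13.5×23 rectangle (perimeter 73.00 mm); the 8×29 cube at (16, 2.5) contributes its full rectangle (perimeter 74.00 mm); After the difference (first − rest): starting from the 11×8 cube, the 13.5×23 cube at (8.5, 5) partially overlaps it — only the 7.50 mm² overlap (of its 310.50 mm²) is removed, clipping the outline; the 8×29 cube at (16, 2.5) misses the remaining region (no effect) — boundary = 38.00 mm. Overall, the cross-section is a single solid region. Total boundary length (outer) = 38.00 mm.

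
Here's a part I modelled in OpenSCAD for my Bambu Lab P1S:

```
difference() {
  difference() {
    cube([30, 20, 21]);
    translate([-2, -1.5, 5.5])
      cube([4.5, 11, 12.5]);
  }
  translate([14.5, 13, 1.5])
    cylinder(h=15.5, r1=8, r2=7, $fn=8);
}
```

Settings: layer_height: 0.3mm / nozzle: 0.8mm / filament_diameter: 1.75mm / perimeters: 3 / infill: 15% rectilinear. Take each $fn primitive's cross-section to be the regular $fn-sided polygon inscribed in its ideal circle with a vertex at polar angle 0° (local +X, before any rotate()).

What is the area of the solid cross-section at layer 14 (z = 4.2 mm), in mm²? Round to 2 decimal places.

428.42 mm²

At z = 4.2 mm: the 30×20 cube contributes its full rectangle (area 600.00 mm²); the cube at (-2, -1.5) does not reach this height (z outside [5.5, 18]); Taking the first minus the rest: none of the subtracted shapes is present at this height, so the 30×20 cube is unchanged — area = 600.00 mm²; the cone at (14.5, 13) contributes a regular 8-gon of circumradius 7.826 (interpolated between r1=8 and r2=7 at t=0.174) (area = (8/2)·7.826²·sin(360°/8) = 173.22 mm²); Taking the first minus the rest: starting from the result so far (600.00 mm²), the cone at (14.5, 13) partially overlaps it — only the 171.58 mm² overlap (of its 173.22 mm²) is removed, clipping the outline — area = 428.42 mm². Overall, the cross-section is a single solid region. Net area = 428.42 mm².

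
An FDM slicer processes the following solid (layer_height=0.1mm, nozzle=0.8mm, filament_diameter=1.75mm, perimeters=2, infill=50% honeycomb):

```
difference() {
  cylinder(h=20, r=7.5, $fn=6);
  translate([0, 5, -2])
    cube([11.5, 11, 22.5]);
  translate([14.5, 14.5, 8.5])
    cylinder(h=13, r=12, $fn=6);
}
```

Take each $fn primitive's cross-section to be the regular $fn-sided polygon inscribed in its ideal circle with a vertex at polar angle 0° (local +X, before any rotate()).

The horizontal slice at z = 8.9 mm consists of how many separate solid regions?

At z = 8.9 mm: the r=7.5 cylinder gives a regular 6-gon of circumradius 7.5 (constant along its height); the 11.5×11 cube at (0, 5) contributes its full rectangle; the cylinder at (14.5, 14.5): section is a regular 6-gon, circumradius r=12; After the difference (first − rest): starting from the r=7.5 cylinder, the 11.5×11 cube at (0, 5) partially overlaps it — only the 6.25 mm² overlap (of its 126.50 mm²) is removed, clipping the outline; the r=12 cylinder at (14.5, 14.5) misses the remaining region (no effect) — 1 connected region. The result has 1 disconnected region.

1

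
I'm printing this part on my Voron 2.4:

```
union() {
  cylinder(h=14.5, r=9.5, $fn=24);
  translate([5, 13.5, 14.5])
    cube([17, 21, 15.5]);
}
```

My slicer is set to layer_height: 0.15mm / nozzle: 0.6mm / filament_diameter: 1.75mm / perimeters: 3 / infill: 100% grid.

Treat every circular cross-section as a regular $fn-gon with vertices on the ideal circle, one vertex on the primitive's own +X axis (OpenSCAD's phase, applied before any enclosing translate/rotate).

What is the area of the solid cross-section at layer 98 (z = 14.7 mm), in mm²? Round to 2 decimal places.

357.00 mm²

At z = 14.7 mm: the cylinder does not reach this height (z outside [0, 14.5]); the cube at (5, 13.5) is present — its section is the full 17×21 rectangle (area 357.00 mm²); Merging all regions: only the 17×21 cube at (5, 13.5) is present, so the union is just that shape — area = 357.00 mm². Overall, the cross-section is a single solid region. Net area = 357.00 mm².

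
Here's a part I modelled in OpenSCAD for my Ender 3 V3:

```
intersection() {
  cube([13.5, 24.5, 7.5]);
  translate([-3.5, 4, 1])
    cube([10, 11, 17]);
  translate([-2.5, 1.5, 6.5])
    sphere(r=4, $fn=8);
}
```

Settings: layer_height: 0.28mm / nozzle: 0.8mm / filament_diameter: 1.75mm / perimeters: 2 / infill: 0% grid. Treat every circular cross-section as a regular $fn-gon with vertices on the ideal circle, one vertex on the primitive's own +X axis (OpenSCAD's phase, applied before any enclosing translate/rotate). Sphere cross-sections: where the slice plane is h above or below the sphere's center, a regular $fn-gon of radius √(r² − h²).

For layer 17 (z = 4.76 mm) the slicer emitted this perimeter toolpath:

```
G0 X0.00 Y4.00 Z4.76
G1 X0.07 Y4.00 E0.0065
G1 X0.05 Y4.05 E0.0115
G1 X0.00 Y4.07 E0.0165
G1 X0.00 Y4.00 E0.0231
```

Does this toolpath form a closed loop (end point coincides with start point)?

Start point (G0): (0.00, 4.00). End point (last G1): the path returns to the start — closed.

yes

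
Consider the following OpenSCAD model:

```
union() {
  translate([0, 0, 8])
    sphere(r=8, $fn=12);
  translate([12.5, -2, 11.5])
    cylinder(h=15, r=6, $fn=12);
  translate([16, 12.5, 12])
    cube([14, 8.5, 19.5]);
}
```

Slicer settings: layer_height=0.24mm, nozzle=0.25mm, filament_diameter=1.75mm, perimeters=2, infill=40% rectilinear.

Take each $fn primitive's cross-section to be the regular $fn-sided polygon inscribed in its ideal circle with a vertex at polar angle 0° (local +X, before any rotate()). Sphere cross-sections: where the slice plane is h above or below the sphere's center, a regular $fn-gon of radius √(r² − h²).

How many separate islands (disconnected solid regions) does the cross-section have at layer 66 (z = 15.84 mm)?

3

At z = 15.84 mm: the sphere: section is a regular 12-gon, circumradius = √(r²−h²) = √(8²−7.84²) = 1.592; the r=6 cylinder at (12.5, -2) gives a regular 12-gon of circumradius 6 (constant along its height); the 14×8.5 cube at (16, 12.5) contributes its full rectangle; Merging all regions: the 3 present regions are separate (no shared area or edge), so areas and boundary lengths simply add and each stays a separate island — 3 connected regions. Overall, the cross-section has 3 separate islands. Island count = 3.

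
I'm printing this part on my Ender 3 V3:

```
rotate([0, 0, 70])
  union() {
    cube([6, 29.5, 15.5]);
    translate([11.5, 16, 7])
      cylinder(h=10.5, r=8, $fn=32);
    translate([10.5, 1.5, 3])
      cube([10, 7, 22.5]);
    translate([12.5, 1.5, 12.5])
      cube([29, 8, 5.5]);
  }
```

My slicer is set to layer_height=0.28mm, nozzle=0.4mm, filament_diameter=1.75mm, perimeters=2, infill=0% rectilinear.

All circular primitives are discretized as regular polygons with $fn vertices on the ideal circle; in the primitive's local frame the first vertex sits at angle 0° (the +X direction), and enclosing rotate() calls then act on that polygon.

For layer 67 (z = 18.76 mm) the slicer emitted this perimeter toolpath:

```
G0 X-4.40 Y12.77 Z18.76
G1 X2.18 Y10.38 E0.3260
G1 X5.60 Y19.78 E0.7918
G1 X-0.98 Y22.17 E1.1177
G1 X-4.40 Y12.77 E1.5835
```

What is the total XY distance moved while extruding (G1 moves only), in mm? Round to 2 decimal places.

34.01 mm

Sum the Euclidean lengths of each G1 segment: total = 34.01 mm.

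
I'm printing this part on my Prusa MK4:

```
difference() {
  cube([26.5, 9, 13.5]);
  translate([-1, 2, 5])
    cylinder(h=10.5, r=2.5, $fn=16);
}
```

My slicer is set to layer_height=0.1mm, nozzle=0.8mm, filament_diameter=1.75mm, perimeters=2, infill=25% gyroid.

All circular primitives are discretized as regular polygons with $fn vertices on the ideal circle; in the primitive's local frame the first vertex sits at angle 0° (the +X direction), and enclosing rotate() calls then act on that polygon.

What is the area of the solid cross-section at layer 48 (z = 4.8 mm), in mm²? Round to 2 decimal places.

238.50 mm²

At z = 4.8 mm: the 26.5×9 cube contributes its full rectangle (area 238.50 mm²); the cylinder at (-1, 2) is absent (z outside [5, 15.5]); After the difference (first − rest): none of the subtracted shapes is present at this height, so the 26.5×9 cube is unchanged — area = 238.50 mm². Overall, the cross-section is a single solid region. Net area = 238.50 mm².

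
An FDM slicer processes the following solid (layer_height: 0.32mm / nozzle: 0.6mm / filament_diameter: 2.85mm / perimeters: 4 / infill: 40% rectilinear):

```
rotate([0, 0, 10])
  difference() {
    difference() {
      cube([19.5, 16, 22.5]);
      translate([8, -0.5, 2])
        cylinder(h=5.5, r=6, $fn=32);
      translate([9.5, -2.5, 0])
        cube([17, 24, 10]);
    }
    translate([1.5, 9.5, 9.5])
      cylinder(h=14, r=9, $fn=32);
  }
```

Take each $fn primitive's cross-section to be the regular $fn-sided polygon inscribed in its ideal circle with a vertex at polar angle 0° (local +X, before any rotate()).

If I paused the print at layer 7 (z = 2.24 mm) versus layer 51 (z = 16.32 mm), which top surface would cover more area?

layer 51 (z = 16.32 mm)

Layer 7 (z = 2.24): the cube (footprint 19.5×16) is included at this height (area 312.00 mm²); the r=6 cylinder at (8, -0.5) gives a regular 32-gon of circumradius 6 (constant along its height) (area = (32/2)·6.000²·sin(360°/32) = 112.37 mm²); the 17×24 cube at (9.5, -2.5) contributes its full rectangle (area 408.00 mm²); After the difference (first − rest): starting from the 19.5×16 cube (312.00 mm²), the r=6 cylinder at (8, -0.5) partially overlaps it — only the 50.21 mm² overlap (of its 112.37 mm²) is removed, clipping the outline; the 17×24 cube at (9.5, -2.5) partially overlaps it — only the 143.02 mm² overlap (of its 408.00 mm²) is removed, clipping the outline — area = 118.77 mm²; the cylinder at (1.5, 9.5) is not intersected at this z (z outside [9.5, 23.5]); After the difference (first − rest): none of the subtracted shapes is present at this height, so that combined region is unchanged — area = 118.77 mm²; (rotated 10° about Z; rotation is an isometry so areas/perimeters/island counts are preserved). So its area = 118.77 mm². Layer 51 (z = 16.32): the cube is present — its section is the full 19.5×16 rectangle (area 312.00 mm²); the cylinder at (8, -0.5) does not reach this height (z outside [2, 7.5]); the cube at (9.5, -2.5) is absent (z outside [0, 10]); Subtracting the remaining from the first: none of the subtracted shapes is present at this height, so the 19.5×16 cube is unchanged — area = 312.00 mm²; the cylinder at (1.5, 9.5): section is a regular 32-gon, circumradius r=9 (area = (32/2)·9.000²·sin(360°/32) = 252.84 mm²); Subtracting the remaining from the first: starting from that combined region (312.00 mm²), the r=9 cylinder at (1.5, 9.5) partially overlaps it — only the 139.06 mm² overlap (of its 252.84 mm²) is removed, clipping the outline — area = 172.94 mm²; (rotated 10° about Z; rotation is an isometry so areas/perimeters/island counts are preserved). So its area = 172.94 mm². Layer 51 is larger (172.94 vs 118.77 mm²).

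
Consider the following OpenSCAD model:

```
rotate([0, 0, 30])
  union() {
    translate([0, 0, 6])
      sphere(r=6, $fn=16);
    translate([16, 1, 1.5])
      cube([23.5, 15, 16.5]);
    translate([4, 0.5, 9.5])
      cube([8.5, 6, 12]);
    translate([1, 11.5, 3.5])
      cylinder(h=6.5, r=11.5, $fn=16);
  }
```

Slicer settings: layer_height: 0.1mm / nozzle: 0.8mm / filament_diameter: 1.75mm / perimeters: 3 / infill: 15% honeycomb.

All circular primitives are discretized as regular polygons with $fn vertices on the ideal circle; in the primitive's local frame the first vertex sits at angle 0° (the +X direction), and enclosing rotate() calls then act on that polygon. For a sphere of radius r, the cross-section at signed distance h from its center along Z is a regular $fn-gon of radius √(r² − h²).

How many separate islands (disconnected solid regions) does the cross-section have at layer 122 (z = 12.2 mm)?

At z = 12.2 mm: the sphere does not reach this height (|z−center|=6.200 > r=6); the 23.5×15 cube at (16, 1) contributes its full rectangle; the cube at (4, 0.5) (footprint 8.5×6) is included at this height; the cylinder at (1, 11.5) is absent (z outside [3.5, 10]); Combining (union): the 2 present regions are separate (no shared area or edge), so areas and boundary lengths simply add and each stays a separate island — 2 connected regions; (whole slice rotated 30° about Z — lengths, areas and connectivity unchanged). Overall, the cross-section has 2 separate islands. Island count = 2.

2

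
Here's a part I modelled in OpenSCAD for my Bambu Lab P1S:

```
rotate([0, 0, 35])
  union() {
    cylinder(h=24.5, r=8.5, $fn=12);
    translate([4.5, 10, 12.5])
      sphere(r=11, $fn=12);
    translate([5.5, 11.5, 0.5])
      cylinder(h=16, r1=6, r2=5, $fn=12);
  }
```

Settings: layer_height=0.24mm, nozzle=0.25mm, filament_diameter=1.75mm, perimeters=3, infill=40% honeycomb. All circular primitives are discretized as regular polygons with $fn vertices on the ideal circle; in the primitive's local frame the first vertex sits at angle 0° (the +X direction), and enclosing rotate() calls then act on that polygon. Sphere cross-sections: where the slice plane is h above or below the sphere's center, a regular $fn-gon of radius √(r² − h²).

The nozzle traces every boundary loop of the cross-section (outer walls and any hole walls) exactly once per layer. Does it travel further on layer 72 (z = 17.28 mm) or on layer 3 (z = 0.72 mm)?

Layer 72 (z = 17.28): the cylinder: section is a regular 12-gon, circumradius r=8.5 (perimeter = 2·12·8.500·sin(180°/12) = 52.80 mm); the r=11 sphere at (4.5, 10) contributes a regular 12-gon of circumradius √(11²−4.78²) = 9.907 (perimeter = 2·12·9.907·sin(180°/12) = 61.54 mm); the cone at (5.5, 11.5) does not reach this height (z outside [0.5, 16.5]); Taking the union: the regions partially overlap (shared area 69.46 mm²), so the edge portions inside another operand are dropped and the merged outline is re-measured after clipping — boundary = 81.24 mm; (whole slice rotated 35° about Z — lengths, areas and connectivity unchanged). So its perimeter = 81.24 mm. Layer 3 (z = 0.72): the cylinder: section is a regular 12-gon, circumradius r=8.5 (perimeter = 2·12·8.500·sin(180°/12) = 52.80 mm); the sphere at (4.5, 10) does not reach this height (|z−center|=11.780 > r=11); the cone at (5.5, 11.5): at t=0.014 of its height the radius interpolates to r₁+(r₂−r₁)t = 5.986, giving a regular 12-gon of that circumradius (perimeter = 2·12·5.986·sin(180°/12) = 37.18 mm); Merging all regions: the regions partially overlap (shared area 5.66 mm²), so the edge portions inside another operand are dropped and the merged outline is re-measured after clipping — boundary = 77.10 mm; (rotated 35° about Z; rotation is an isometry so areas/perimeters/island counts are preserved). So its perimeter = 77.10 mm. Layer 72 is larger (81.24 vs 77.10 mm).

layer 72 (z = 17.28 mm)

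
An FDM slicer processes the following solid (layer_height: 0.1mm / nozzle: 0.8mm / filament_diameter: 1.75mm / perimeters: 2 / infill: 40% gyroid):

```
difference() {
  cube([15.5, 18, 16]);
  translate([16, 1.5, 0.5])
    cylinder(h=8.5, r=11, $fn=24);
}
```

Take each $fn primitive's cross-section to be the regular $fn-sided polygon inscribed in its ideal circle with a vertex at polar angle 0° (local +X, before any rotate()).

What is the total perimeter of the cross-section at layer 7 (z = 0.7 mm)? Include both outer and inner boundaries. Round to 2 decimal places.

62.50 mm

At z = 0.7 mm: the cube (footprint 15.5×18) is included at this height (perimeter 67.00 mm); the r=11 cylinder at (16, 1.5) gives a regular 24-gon of circumradius 11 (constant along its height) (perimeter = 2·24·11.000·sin(180°/24) = 68.92 mm); After the difference (first − rest): starting from the 15.5×18 cube, the r=11 cylinder at (16, 1.5) partially overlaps it — only the 104.07 mm² overlap (of its 375.81 mm²) is removed, clipping the outline — boundary = 62.50 mm. Overall, the cross-section is a single solid region. Total boundary length (outer) = 62.50 mm.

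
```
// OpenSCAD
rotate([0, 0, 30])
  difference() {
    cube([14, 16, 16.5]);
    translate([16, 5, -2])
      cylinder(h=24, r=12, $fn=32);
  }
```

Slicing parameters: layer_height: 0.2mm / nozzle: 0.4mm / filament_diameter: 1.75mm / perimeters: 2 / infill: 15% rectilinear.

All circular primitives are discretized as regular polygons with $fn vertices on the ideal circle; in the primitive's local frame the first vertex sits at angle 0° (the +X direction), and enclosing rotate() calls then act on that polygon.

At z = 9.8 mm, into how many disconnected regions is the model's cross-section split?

At z = 9.8 mm: the cube is present — its section is the full 14×16 rectangle; the cylinder at (16, 5): section is a regular 32-gon, circumradius r=12; Subtracting the remaining from the first: starting from the 14×16 cube, the r=12 cylinder at (16, 5) partially overlaps it — only the 135.36 mm² overlap (of its 449.49 mm²) is removed, clipping the outline — 1 connected region; (rotated 30° about Z; rotation is an isometry so areas/perimeters/island counts are preserved). The result has 1 disconnected region.

1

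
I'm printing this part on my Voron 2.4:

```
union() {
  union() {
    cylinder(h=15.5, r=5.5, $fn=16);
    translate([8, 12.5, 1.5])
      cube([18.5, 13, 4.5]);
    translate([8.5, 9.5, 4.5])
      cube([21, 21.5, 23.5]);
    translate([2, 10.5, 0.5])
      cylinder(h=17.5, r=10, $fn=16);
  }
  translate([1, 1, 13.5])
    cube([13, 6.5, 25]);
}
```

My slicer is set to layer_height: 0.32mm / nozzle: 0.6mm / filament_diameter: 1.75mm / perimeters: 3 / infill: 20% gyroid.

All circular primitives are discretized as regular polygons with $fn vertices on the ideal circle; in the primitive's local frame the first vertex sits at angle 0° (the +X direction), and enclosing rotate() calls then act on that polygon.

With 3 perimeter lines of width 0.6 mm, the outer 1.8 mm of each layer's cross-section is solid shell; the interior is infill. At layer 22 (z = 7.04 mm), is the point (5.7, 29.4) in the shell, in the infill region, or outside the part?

outside

At z = 7.04 mm: the r=5.5 cylinder contributes a regular 16-gon of circumradius 5.5; the cube at (8, 12.5) is not intersected at this z (z outside [1.5, 6]); the cube at (8.5, 9.5) (footprint 21×21.5) is included at this height; the r=10 cylinder at (2, 10.5) gives a regular 16-gon of circumradius 10 (constant along its height); Taking the union: the regions partially overlap (shared area 53.24 mm²), so overlapping operands fuse into one piece — 1 connected region; the cube at (1, 1) is not intersected at this z (z outside [13.5, 38.5]); Combining (union): only the result so far is present, so the union is just that shape — 1 connected region. Overall, the cross-section is a single solid region. The nearest boundary edge runs (8.50, 17.95)→(8.50, 31.00); distance from the point to it = 2.80 mm. The point is not inside any of the regions above, so it lies outside the cross-section (2.80 mm from the nearest boundary).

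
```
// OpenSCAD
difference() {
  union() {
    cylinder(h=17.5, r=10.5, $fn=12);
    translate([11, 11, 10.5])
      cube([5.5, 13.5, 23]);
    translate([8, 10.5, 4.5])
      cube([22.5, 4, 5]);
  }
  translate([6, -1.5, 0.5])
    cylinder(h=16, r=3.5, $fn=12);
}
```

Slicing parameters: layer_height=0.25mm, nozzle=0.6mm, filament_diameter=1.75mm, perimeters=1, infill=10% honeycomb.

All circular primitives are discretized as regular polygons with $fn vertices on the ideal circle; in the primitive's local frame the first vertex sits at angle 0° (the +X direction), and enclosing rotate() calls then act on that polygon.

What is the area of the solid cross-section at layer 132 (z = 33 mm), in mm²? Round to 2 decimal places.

At z = 33 mm: the cylinder does not reach this height (z outside [0, 17.5]); the cube at (11, 11) is present — its section is the full 5.5×13.5 rectangle (area 74.25 mm²); the cube at (8, 10.5) is not intersected at this z (z outside [4.5, 9.5]); Merging all regions: only the 5.5×13.5 cube at (11, 11) is present, so the union is just that shape — area = 74.25 mm²; the cylinder at (6, -1.5) is not intersected at this z (z outside [0.5, 16.5]); Subtracting the remaining from the first: none of the subtracted shapes is present at this height, so that combined region is unchanged — area = 74.25 mm². Overall, the cross-section is a single solid region. Net area = 74.25 mm².

74.25 mm²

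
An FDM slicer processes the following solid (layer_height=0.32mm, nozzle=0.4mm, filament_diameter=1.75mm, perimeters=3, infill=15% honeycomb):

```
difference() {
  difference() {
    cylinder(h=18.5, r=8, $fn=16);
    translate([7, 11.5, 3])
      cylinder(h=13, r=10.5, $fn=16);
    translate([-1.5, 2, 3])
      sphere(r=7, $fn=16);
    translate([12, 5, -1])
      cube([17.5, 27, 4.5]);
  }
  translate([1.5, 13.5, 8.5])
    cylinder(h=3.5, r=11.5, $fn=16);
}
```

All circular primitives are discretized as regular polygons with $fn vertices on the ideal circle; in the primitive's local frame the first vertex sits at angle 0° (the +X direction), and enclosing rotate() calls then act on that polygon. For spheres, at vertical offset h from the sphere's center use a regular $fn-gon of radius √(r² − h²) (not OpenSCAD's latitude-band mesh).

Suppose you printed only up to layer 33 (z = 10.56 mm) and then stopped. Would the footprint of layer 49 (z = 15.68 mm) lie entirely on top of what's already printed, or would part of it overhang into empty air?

part overhangs

Compare the two slices. At z = 10.56: the r=8 cylinder gives a regular 16-gon of circumradius 8 (constant along its height) (area = (16/2)·8.000²·sin(360°/16) = 195.93 mm²); the r=10.5 cylinder at (7, 11.5) contributes a regular 16-gon of circumradius 10.5 (area = (16/2)·10.500²·sin(360°/16) = 337.53 mm²); the sphere at (-1.5, 2) is not intersected at this z (|z−center|=7.560 > r=7); the cube at (12, 5) does not reach this height (z outside [-1, 3.5]); After the difference (first − rest): starting from the r=8 cylinder (195.93 mm²), the r=10.5 cylinder at (7, 11.5) partially overlaps it — only the 40.12 mm² overlap (of its 337.53 mm²) is removed, clipping the outline — area = 155.81 mm²; the r=11.5 cylinder at (1.5, 13.5) contributes a regular 16-gon of circumradius 11.5 (area = (16/2)·11.500²·sin(360°/16) = 404.88 mm²); After the difference (first − rest): starting from that combined region (155.81 mm²), the r=11.5 cylinder at (1.5, 13.5) partially overlaps it — only the 18.74 mm² overlap (of its 404.88 mm²) is removed, clipping the outline — area = 137.07 mm². At z = 15.68: the r=8 cylinder contributes a regular 16-gon of circumradius 8 (area = (16/2)·8.000²·sin(360°/16) = 195.93 mm²); the r=10.5 cylinder at (7, 11.5) gives a regular 16-gon of circumradius 10.5 (constant along its height) (area = (16/2)·10.500²·sin(360°/16) = 337.53 mm²); the sphere at (-1.5, 2) is absent (|z−center|=12.680 > r=7); the cube at (12, 5) is not intersected at this z (z outside [-1, 3.5]); After the difference (first − rest): starting from the r=8 cylinder (195.93 mm²), the r=10.5 cylinder at (7, 11.5) partially overlaps it — only the 40.12 mm² overlap (of its 337.53 mm²) is removed, clipping the outline — area = 155.81 mm²; the cylinder at (1.5, 13.5) does not reach this height (z outside [8.5, 12]); Taking the first minus the rest: none of the subtracted shapes is present at this height, so that combined region is unchanged — area = 155.81 mm². Checking containment: at z = 15.68 the cross-section extends beyond the z = 10.56 cross-section by about 18.74 mm².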